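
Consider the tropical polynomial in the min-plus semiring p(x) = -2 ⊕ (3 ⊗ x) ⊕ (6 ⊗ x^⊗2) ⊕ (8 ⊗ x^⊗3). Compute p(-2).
p(-2) = -2

A tropical monomial a ⊗ x^⊗i evaluates to a + i · x. Evaluating each term at x = -2:
  Term 0 contributes -2 + 0 · -2 = -2
  Term 1 contributes 3 + 1 · -2 = 1
  Term 2 contributes 6 + 2 · -2 = 2
  Term 3 contributes 8 + 3 · -2 = 2
p(-2) = ⊕ of these = min[-2, 1, 2, 2] = -2.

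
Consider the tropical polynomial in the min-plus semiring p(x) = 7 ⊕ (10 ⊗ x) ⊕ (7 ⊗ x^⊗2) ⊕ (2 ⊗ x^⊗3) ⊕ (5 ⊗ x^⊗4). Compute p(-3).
p(-3) = -7

A tropical monomial a ⊗ x^⊗i evaluates to a + i · x. Evaluating each term at x = -3:
  Term 0 contributes 7 + 0 · -3 = 7
  Term 1 contributes 10 + 1 · -3 = 7
  Term 2 contributes 7 + 2 · -3 = 1
  Term 3 contributes 2 + 3 · -3 = -7
  Term 4 contributes 5 + 4 · -3 = -7
p(-3) = ⊕ of these = min[7, 7, 1, -7, -7] = -7.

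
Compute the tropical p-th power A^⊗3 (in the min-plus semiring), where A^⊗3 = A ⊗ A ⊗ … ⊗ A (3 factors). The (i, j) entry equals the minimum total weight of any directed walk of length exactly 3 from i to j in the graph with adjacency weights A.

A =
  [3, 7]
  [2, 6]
A^⊗3 =
  [9, 13]
  [8, 12]

Each entry (A^⊗3)_ij equals the minimum over all length-3 walks i = v_0 → v_1 → … → v_3 = j of Σ_t A[v_t][v_{t+1}]. For example, for (i, j) = (0, 1) we minimise over 4 possible intermediate vertex sequences; the minimum is 13, attained along the walk 0 → 0 → 0 → 1.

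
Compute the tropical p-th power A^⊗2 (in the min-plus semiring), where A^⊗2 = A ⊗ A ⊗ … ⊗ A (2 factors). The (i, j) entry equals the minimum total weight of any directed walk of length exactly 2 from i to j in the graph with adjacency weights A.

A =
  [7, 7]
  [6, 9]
A^⊗2 =
  [13, 14]
  [13, 13]

Each entry (A^⊗2)_ij equals the minimum over all length-2 walks i = v_0 → v_1 → … → v_2 = j of Σ_t A[v_t][v_{t+1}]. For example, for (i, j) = (0, 1) we minimise over 2 possible intermediate vertex sequences; the minimum is 14, attained along the walk 0 → 0 → 1.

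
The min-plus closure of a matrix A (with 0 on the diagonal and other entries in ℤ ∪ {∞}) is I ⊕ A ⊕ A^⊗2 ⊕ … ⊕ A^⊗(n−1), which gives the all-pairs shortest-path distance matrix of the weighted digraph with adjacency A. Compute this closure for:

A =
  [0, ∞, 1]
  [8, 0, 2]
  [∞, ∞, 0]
Closure =
  [0, ∞, 1]
  [8, 0, 2]
  [∞, ∞, 0]

This is the Floyd-Warshall all-pairs shortest-path computation. For each intermediate vertex k = 0, 1, …, 2, update dist[i][j] ← min(dist[i][j], dist[i][k] + dist[k][j]). The final matrix gives, for each (i, j), the minimum total weight of any directed path from i to j (possibly empty when i = j).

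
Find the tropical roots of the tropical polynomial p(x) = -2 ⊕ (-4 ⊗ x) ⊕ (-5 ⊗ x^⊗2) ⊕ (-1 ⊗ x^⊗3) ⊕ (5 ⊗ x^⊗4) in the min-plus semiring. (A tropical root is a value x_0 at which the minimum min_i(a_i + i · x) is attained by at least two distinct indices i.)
Roots: {-6, -4, 1, 2}

Each tropical root is a break point of the lower envelope of the lines y = a_i + i · x (there are 5 lines, with slopes 0, 1, ..., 4). Only the lines that attain the minimum somewhere contribute to roots; other lines are dominated. Here the surviving (envelope) indices are i = 4, i = 3, i = 2, i = 1, i = 0.
Intersections between consecutive envelope lines give the roots: for adjacent envelope indices i < j the intersection is x = (a_i − a_j) / (j − i). Reading off the sorted break points: {-6, -4, 1, 2}.
Verification: at each break x_0, at least two indices attain the minimum of min_i(a_i + i · x_0).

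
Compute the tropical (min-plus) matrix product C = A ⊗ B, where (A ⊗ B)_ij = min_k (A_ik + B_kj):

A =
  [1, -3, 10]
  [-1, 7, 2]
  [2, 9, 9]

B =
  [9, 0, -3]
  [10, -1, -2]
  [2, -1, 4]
A ⊗ B =
  [7, -4, -5]
  [4, -1, -4]
  [11, 2, -1]

Apply the min-plus product entry-by-entry:
  C[0][0] = min over k of (A[0][0] + B[0][0] = 1 + 9 = 10, A[0][1] + B[1][0] = -3 + 10 = 7, A[0][2] + B[2][0] = 10 + 2 = 12) = 7 (attained at k = 1)
  C[0][1] = min over k of (A[0][0] + B[0][1] = 1 + 0 = 1, A[0][1] + B[1][1] = -3 + -1 = -4, A[0][2] + B[2][1] = 10 + -1 = 9) = -4 (attained at k = 1)
  C[0][2] = min over k of (A[0][0] + B[0][2] = 1 + -3 = -2, A[0][1] + B[1][2] = -3 + -2 = -5, A[0][2] + B[2][2] = 10 + 4 = 14) = -5 (attained at k = 1)
  C[1][0] = min over k of (A[1][0] + B[0][0] = -1 + 9 = 8, A[1][1] + B[1][0] = 7 + 10 = 17, A[1][2] + B[2][0] = 2 + 2 = 4) = 4 (attained at k = 2)
  C[1][1] = min over k of (A[1][0] + B[0][1] = -1 + 0 = -1, A[1][1] + B[1][1] = 7 + -1 = 6, A[1][2] + B[2][1] = 2 + -1 = 1) = -1 (attained at k = 0)
  C[1][2] = min over k of (A[1][0] + B[0][2] = -1 + -3 = -4, A[1][1] + B[1][2] = 7 + -2 = 5, A[1][2] + B[2][2] = 2 + 4 = 6) = -4 (attained at k = 0)
  C[2][0] = min over k of (A[2][0] + B[0][0] = 2 + 9 = 11, A[2][1] + B[1][0] = 9 + 10 = 19, A[2][2] + B[2][0] = 9 + 2 = 11) = 11 (attained at k = 0)
  C[2][1] = min over k of (A[2][0] + B[0][1] = 2 + 0 = 2, A[2][1] + B[1][1] = 9 + -1 = 8, A[2][2] + B[2][1] = 9 + -1 = 8) = 2 (attained at k = 0)
  C[2][2] = min over k of (A[2][0] + B[0][2] = 2 + -3 = -1, A[2][1] + B[1][2] = 9 + -2 = 7, A[2][2] + B[2][2] = 9 + 4 = 13) = -1 (attained at k = 0)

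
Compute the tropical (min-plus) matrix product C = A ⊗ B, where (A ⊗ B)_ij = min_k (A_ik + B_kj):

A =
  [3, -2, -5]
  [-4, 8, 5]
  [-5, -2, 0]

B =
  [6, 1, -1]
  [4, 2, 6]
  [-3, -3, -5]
A ⊗ B =
  [-8, -8, -10]
  [2, -3, -5]
  [-3, -4, -6]

Apply the min-plus product entry-by-entry:
  C[0][0] = min over k of (A[0][0] + B[0][0] = 3 + 6 = 9, A[0][1] + B[1][0] = -2 + 4 = 2, A[0][2] + B[2][0] = -5 + -3 = -8) = -8 (attained at k = 2)
  C[0][1] = min over k of (A[0][0] + B[0][1] = 3 + 1 = 4, A[0][1] + B[1][1] = -2 + 2 = 0, A[0][2] + B[2][1] = -5 + -3 = -8) = -8 (attained at k = 2)
  C[0][2] = min over k of (A[0][0] + B[0][2] = 3 + -1 = 2, A[0][1] + B[1][2] = -2 + 6 = 4, A[0][2] + B[2][2] = -5 + -5 = -10) = -10 (attained at k = 2)
  C[1][0] = min over k of (A[1][0] + B[0][0] = -4 + 6 = 2, A[1][1] + B[1][0] = 8 + 4 = 12, A[1][2] + B[2][0] = 5 + -3 = 2) = 2 (attained at k = 0)
  C[1][1] = min over k of (A[1][0] + B[0][1] = -4 + 1 = -3, A[1][1] + B[1][1] = 8 + 2 = 10, A[1][2] + B[2][1] = 5 + -3 = 2) = -3 (attained at k = 0)
  C[1][2] = min over k of (A[1][0] + B[0][2] = -4 + -1 = -5, A[1][1] + B[1][2] = 8 + 6 = 14, A[1][2] + B[2][2] = 5 + -5 = 0) = -5 (attained at k = 0)
  C[2][0] = min over k of (A[2][0] + B[0][0] = -5 + 6 = 1, A[2][1] + B[1][0] = -2 + 4 = 2, A[2][2] + B[2][0] = 0 + -3 = -3) = -3 (attained at k = 2)
  C[2][1] = min over k of (A[2][0] + B[0][1] = -5 + 1 = -4, A[2][1] + B[1][1] = -2 + 2 = 0, A[2][2] + B[2][1] = 0 + -3 = -3) = -4 (attained at k = 0)
  C[2][2] = min over k of (A[2][0] + B[0][2] = -5 + -1 = -6, A[2][1] + B[1][2] = -2 + 6 = 4, A[2][2] + B[2][2] = 0 + -5 = -5) = -6 (attained at k = 0)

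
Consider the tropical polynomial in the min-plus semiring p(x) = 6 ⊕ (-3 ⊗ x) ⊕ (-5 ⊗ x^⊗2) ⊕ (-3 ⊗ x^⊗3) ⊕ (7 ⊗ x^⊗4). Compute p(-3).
p(-3) = -12

A tropical monomial a ⊗ x^⊗i evaluates to a + i · x. Evaluating each term at x = -3:
  Term 0 contributes 6 + 0 · -3 = 6
  Term 1 contributes -3 + 1 · -3 = -6
  Term 2 contributes -5 + 2 · -3 = -11
  Term 3 contributes -3 + 3 · -3 = -12
  Term 4 contributes 7 + 4 · -3 = -5
p(-3) = ⊕ of these = min[6, -6, -11, -12, -5] = -12.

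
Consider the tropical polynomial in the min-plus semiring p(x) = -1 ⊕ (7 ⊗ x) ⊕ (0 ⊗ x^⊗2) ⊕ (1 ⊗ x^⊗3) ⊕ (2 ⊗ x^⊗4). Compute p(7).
p(7) = -1

A tropical monomial a ⊗ x^⊗i evaluates to a + i · x. Evaluating each term at x = 7:
  Term 0 contributes -1 + 0 · 7 = -1
  Term 1 contributes 7 + 1 · 7 = 14
  Term 2 contributes 0 + 2 · 7 = 14
  Term 3 contributes 1 + 3 · 7 = 22
  Term 4 contributes 2 + 4 · 7 = 30
p(7) = ⊕ of these = min[-1, 14, 14, 22, 30] = -1.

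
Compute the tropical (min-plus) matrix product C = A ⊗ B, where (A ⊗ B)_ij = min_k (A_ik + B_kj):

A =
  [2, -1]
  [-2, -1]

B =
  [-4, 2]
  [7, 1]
A ⊗ B =
  [-2, 0]
  [-6, 0]

Apply the min-plus product entry-by-entry:
  C[0][0] = min over k of (A[0][0] + B[0][0] = 2 + -4 = -2, A[0][1] + B[1][0] = -1 + 7 = 6) = -2 (attained at k = 0)
  C[0][1] = min over k of (A[0][0] + B[0][1] = 2 + 2 = 4, A[0][1] + B[1][1] = -1 + 1 = 0) = 0 (attained at k = 1)
  C[1][0] = min over k of (A[1][0] + B[0][0] = -2 + -4 = -6, A[1][1] + B[1][0] = -1 + 7 = 6) = -6 (attained at k = 0)
  C[1][1] = min over k of (A[1][0] + B[0][1] = -2 + 2 = 0, A[1][1] + B[1][1] = -1 + 1 = 0) = 0 (attained at k = 0)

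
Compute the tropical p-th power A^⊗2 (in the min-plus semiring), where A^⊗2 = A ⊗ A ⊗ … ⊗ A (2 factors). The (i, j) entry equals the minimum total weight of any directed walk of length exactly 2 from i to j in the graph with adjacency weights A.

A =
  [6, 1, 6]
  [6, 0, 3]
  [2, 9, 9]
A^⊗2 =
  [7, 1, 4]
  [5, 0, 3]
  [8, 3, 8]

Each entry (A^⊗2)_ij equals the minimum over all length-2 walks i = v_0 → v_1 → … → v_2 = j of Σ_t A[v_t][v_{t+1}]. For example, for (i, j) = (0, 2) we minimise over 3 possible intermediate vertex sequences; the minimum is 4, attained along the walk 0 → 1 → 2.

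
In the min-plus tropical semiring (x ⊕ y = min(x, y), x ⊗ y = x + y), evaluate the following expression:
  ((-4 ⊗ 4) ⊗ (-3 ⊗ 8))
((-4 ⊗ 4) ⊗ (-3 ⊗ 8)) = 5

Expand innermost to outermost. Recall ⊕ takes the minimum of its arguments and ⊗ takes their sum. Working out the expression ((-4 ⊗ 4) ⊗ (-3 ⊗ 8)) gives 5.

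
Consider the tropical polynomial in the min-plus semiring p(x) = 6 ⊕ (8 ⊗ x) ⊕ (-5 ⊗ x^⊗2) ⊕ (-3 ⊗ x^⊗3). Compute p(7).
p(7) = 6

A tropical monomial a ⊗ x^⊗i evaluates to a + i · x. Evaluating each term at x = 7:
  Term 0 contributes 6 + 0 · 7 = 6
  Term 1 contributes 8 + 1 · 7 = 15
  Term 2 contributes -5 + 2 · 7 = 9
  Term 3 contributes -3 + 3 · 7 = 18
p(7) = ⊕ of these = min[6, 15, 9, 18] = 6.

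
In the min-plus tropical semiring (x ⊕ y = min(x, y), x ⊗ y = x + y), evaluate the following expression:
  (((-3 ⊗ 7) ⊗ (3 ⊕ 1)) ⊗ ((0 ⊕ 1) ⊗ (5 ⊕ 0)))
(((-3 ⊗ 7) ⊗ (3 ⊕ 1)) ⊗ ((0 ⊕ 1) ⊗ (5 ⊕ 0))) = 5

Expand innermost to outermost. Recall ⊕ takes the minimum of its arguments and ⊗ takes their sum. Working out the expression (((-3 ⊗ 7) ⊗ (3 ⊕ 1)) ⊗ ((0 ⊕ 1) ⊗ (5 ⊕ 0))) gives 5.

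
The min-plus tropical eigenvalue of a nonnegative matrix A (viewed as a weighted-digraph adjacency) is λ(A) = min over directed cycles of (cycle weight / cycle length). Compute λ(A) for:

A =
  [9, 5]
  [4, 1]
λ(A) = 1

Enumerate directed cycles and compute their means (weight / length). Sample:
  cycle 0 → 0: weight = 9, length = 1, mean = 9/1 ≈ 9.000
  cycle 1 → 1: weight = 1, length = 1, mean = 1/1 ≈ 1.000
  cycle 0 → 1 → 0: weight = 9, length = 2, mean = 9/2 ≈ 4.500
  cycle 1 → 0 → 1: weight = 9, length = 2, mean = 9/2 ≈ 4.500
Minimum mean = 1.000, attained e.g. along the cycle 1 → 1 with weight 1 and length 1. So λ(A) = 1/1 = 1.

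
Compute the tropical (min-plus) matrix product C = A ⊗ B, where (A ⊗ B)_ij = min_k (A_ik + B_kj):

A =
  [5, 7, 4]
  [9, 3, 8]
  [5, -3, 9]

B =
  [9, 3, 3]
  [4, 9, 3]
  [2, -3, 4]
A ⊗ B =
  [6, 1, 8]
  [7, 5, 6]
  [1, 6, 0]

Apply the min-plus product entry-by-entry:
  C[0][0] = min over k of (A[0][0] + B[0][0] = 5 + 9 = 14, A[0][1] + B[1][0] = 7 + 4 = 11, A[0][2] + B[2][0] = 4 + 2 = 6) = 6 (attained at k = 2)
  C[0][1] = min over k of (A[0][0] + B[0][1] = 5 + 3 = 8, A[0][1] + B[1][1] = 7 + 9 = 16, A[0][2] + B[2][1] = 4 + -3 = 1) = 1 (attained at k = 2)
  C[0][2] = min over k of (A[0][0] + B[0][2] = 5 + 3 = 8, A[0][1] + B[1][2] = 7 + 3 = 10, A[0][2] + B[2][2] = 4 + 4 = 8) = 8 (attained at k = 0)
  C[1][0] = min over k of (A[1][0] + B[0][0] = 9 + 9 = 18, A[1][1] + B[1][0] = 3 + 4 = 7, A[1][2] + B[2][0] = 8 + 2 = 10) = 7 (attained at k = 1)
  C[1][1] = min over k of (A[1][0] + B[0][1] = 9 + 3 = 12, A[1][1] + B[1][1] = 3 + 9 = 12, A[1][2] + B[2][1] = 8 + -3 = 5) = 5 (attained at k = 2)
  C[1][2] = min over k of (A[1][0] + B[0][2] = 9 + 3 = 12, A[1][1] + B[1][2] = 3 + 3 = 6, A[1][2] + B[2][2] = 8 + 4 = 12) = 6 (attained at k = 1)
  C[2][0] = min over k of (A[2][0] + B[0][0] = 5 + 9 = 14, A[2][1] + B[1][0] = -3 + 4 = 1, A[2][2] + B[2][0] = 9 + 2 = 11) = 1 (attained at k = 1)
  C[2][1] = min over k of (A[2][0] + B[0][1] = 5 + 3 = 8, A[2][1] + B[1][1] = -3 + 9 = 6, A[2][2] + B[2][1] = 9 + -3 = 6) = 6 (attained at k = 1)
  C[2][2] = min over k of (A[2][0] + B[0][2] = 5 + 3 = 8, A[2][1] + B[1][2] = -3 + 3 = 0, A[2][2] + B[2][2] = 9 + 4 = 13) = 0 (attained at k = 1)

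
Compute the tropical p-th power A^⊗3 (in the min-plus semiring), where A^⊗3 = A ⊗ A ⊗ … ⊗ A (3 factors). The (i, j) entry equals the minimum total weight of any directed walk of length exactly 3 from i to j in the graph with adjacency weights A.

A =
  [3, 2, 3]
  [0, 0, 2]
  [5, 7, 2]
A^⊗3 =
  [2, 2, 4]
  [0, 0, 2]
  [7, 7, 6]

Each entry (A^⊗3)_ij equals the minimum over all length-3 walks i = v_0 → v_1 → … → v_3 = j of Σ_t A[v_t][v_{t+1}]. For example, for (i, j) = (0, 2) we minimise over 9 possible intermediate vertex sequences; the minimum is 4, attained along the walk 0 → 1 → 1 → 2.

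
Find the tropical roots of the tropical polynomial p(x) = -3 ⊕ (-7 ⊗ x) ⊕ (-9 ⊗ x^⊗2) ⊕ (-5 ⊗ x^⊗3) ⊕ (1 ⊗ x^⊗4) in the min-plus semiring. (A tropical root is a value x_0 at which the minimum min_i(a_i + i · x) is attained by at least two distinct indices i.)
Roots: {-6, -4, 2, 4}

Each tropical root is a break point of the lower envelope of the lines y = a_i + i · x (there are 5 lines, with slopes 0, 1, ..., 4). Only the lines that attain the minimum somewhere contribute to roots; other lines are dominated. Here the surviving (envelope) indices are i = 4, i = 3, i = 2, i = 1, i = 0.
Intersections between consecutive envelope lines give the roots: for adjacent envelope indices i < j the intersection is x = (a_i − a_j) / (j − i). Reading off the sorted break points: {-6, -4, 2, 4}.
Verification: at each break x_0, at least two indices attain the minimum of min_i(a_i + i · x_0).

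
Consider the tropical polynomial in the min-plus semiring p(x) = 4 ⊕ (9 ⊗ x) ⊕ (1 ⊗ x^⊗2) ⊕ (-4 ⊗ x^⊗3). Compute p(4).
p(4) = 4

A tropical monomial a ⊗ x^⊗i evaluates to a + i · x. Evaluating each term at x = 4:
  Term 0 contributes 4 + 0 · 4 = 4
  Term 1 contributes 9 + 1 · 4 = 13
  Term 2 contributes 1 + 2 · 4 = 9
  Term 3 contributes -4 + 3 · 4 = 8
p(4) = ⊕ of these = min[4, 13, 9, 8] = 4.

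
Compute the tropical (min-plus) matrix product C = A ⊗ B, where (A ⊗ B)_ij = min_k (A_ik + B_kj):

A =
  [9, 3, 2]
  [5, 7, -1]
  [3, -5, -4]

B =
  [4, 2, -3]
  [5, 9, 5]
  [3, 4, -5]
A ⊗ B =
  [5, 6, -3]
  [2, 3, -6]
  [-1, 0, -9]

Apply the min-plus product entry-by-entry:
  C[0][0] = min over k of (A[0][0] + B[0][0] = 9 + 4 = 13, A[0][1] + B[1][0] = 3 + 5 = 8, A[0][2] + B[2][0] = 2 + 3 = 5) = 5 (attained at k = 2)
  C[0][1] = min over k of (A[0][0] + B[0][1] = 9 + 2 = 11, A[0][1] + B[1][1] = 3 + 9 = 12, A[0][2] + B[2][1] = 2 + 4 = 6) = 6 (attained at k = 2)
  C[0][2] = min over k of (A[0][0] + B[0][2] = 9 + -3 = 6, A[0][1] + B[1][2] = 3 + 5 = 8, A[0][2] + B[2][2] = 2 + -5 = -3) = -3 (attained at k = 2)
  C[1][0] = min over k of (A[1][0] + B[0][0] = 5 + 4 = 9, A[1][1] + B[1][0] = 7 + 5 = 12, A[1][2] + B[2][0] = -1 + 3 = 2) = 2 (attained at k = 2)
  C[1][1] = min over k of (A[1][0] + B[0][1] = 5 + 2 = 7, A[1][1] + B[1][1] = 7 + 9 = 16, A[1][2] + B[2][1] = -1 + 4 = 3) = 3 (attained at k = 2)
  C[1][2] = min over k of (A[1][0] + B[0][2] = 5 + -3 = 2, A[1][1] + B[1][2] = 7 + 5 = 12, A[1][2] + B[2][2] = -1 + -5 = -6) = -6 (attained at k = 2)
  C[2][0] = min over k of (A[2][0] + B[0][0] = 3 + 4 = 7, A[2][1] + B[1][0] = -5 + 5 = 0, A[2][2] + B[2][0] = -4 + 3 = -1) = -1 (attained at k = 2)
  C[2][1] = min over k of (A[2][0] + B[0][1] = 3 + 2 = 5, A[2][1] + B[1][1] = -5 + 9 = 4, A[2][2] + B[2][1] = -4 + 4 = 0) = 0 (attained at k = 2)
  C[2][2] = min over k of (A[2][0] + B[0][2] = 3 + -3 = 0, A[2][1] + B[1][2] = -5 + 5 = 0, A[2][2] + B[2][2] = -4 + -5 = -9) = -9 (attained at k = 2)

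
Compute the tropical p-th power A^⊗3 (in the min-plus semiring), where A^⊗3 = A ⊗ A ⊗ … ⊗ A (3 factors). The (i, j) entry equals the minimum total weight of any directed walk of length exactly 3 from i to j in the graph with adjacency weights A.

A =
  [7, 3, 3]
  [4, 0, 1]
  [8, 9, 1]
A^⊗3 =
  [7, 3, 4]
  [4, 0, 1]
  [10, 9, 3]

Each entry (A^⊗3)_ij equals the minimum over all length-3 walks i = v_0 → v_1 → … → v_3 = j of Σ_t A[v_t][v_{t+1}]. For example, for (i, j) = (0, 2) we minimise over 9 possible intermediate vertex sequences; the minimum is 4, attained along the walk 0 → 1 → 1 → 2.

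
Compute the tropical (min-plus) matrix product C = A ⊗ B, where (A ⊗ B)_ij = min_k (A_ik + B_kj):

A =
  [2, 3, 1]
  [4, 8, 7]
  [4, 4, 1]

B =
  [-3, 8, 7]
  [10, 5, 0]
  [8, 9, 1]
A ⊗ B =
  [-1, 8, 2]
  [1, 12, 8]
  [1, 9, 2]

Apply the min-plus product entry-by-entry:
  C[0][0] = min over k of (A[0][0] + B[0][0] = 2 + -3 = -1, A[0][1] + B[1][0] = 3 + 10 = 13, A[0][2] + B[2][0] = 1 + 8 = 9) = -1 (attained at k = 0)
  C[0][1] = min over k of (A[0][0] + B[0][1] = 2 + 8 = 10, A[0][1] + B[1][1] = 3 + 5 = 8, A[0][2] + B[2][1] = 1 + 9 = 10) = 8 (attained at k = 1)
  C[0][2] = min over k of (A[0][0] + B[0][2] = 2 + 7 = 9, A[0][1] + B[1][2] = 3 + 0 = 3, A[0][2] + B[2][2] = 1 + 1 = 2) = 2 (attained at k = 2)
  C[1][0] = min over k of (A[1][0] + B[0][0] = 4 + -3 = 1, A[1][1] + B[1][0] = 8 + 10 = 18, A[1][2] + B[2][0] = 7 + 8 = 15) = 1 (attained at k = 0)
  C[1][1] = min over k of (A[1][0] + B[0][1] = 4 + 8 = 12, A[1][1] + B[1][1] = 8 + 5 = 13, A[1][2] + B[2][1] = 7 + 9 = 16) = 12 (attained at k = 0)
  C[1][2] = min over k of (A[1][0] + B[0][2] = 4 + 7 = 11, A[1][1] + B[1][2] = 8 + 0 = 8, A[1][2] + B[2][2] = 7 + 1 = 8) = 8 (attained at k = 1)
  C[2][0] = min over k of (A[2][0] + B[0][0] = 4 + -3 = 1, A[2][1] + B[1][0] = 4 + 10 = 14, A[2][2] + B[2][0] = 1 + 8 = 9) = 1 (attained at k = 0)
  C[2][1] = min over k of (A[2][0] + B[0][1] = 4 + 8 = 12, A[2][1] + B[1][1] = 4 + 5 = 9, A[2][2] + B[2][1] = 1 + 9 = 10) = 9 (attained at k = 1)
  C[2][2] = min over k of (A[2][0] + B[0][2] = 4 + 7 = 11, A[2][1] + B[1][2] = 4 + 0 = 4, A[2][2] + B[2][2] = 1 + 1 = 2) = 2 (attained at k = 2)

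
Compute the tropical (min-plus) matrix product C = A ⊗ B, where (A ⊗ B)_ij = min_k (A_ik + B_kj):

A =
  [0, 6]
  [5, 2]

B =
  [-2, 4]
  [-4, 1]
A ⊗ B =
  [-2, 4]
  [-2, 3]

Apply the min-plus product entry-by-entry:
  C[0][0] = min over k of (A[0][0] + B[0][0] = 0 + -2 = -2, A[0][1] + B[1][0] = 6 + -4 = 2) = -2 (attained at k = 0)
  C[0][1] = min over k of (A[0][0] + B[0][1] = 0 + 4 = 4, A[0][1] + B[1][1] = 6 + 1 = 7) = 4 (attained at k = 0)
  C[1][0] = min over k of (A[1][0] + B[0][0] = 5 + -2 = 3, A[1][1] + B[1][0] = 2 + -4 = -2) = -2 (attained at k = 1)
  C[1][1] = min over k of (A[1][0] + B[0][1] = 5 + 4 = 9, A[1][1] + B[1][1] = 2 + 1 = 3) = 3 (attained at k = 1)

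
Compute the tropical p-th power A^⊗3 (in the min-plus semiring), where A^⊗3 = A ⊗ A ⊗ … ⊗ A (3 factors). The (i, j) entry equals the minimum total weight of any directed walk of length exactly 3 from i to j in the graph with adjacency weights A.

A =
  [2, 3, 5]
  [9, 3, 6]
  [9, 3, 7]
A^⊗3 =
  [6, 7, 9]
  [13, 9, 12]
  [13, 9, 12]

Each entry (A^⊗3)_ij equals the minimum over all length-3 walks i = v_0 → v_1 → … → v_3 = j of Σ_t A[v_t][v_{t+1}]. For example, for (i, j) = (0, 2) we minimise over 9 possible intermediate vertex sequences; the minimum is 9, attained along the walk 0 → 0 → 0 → 2.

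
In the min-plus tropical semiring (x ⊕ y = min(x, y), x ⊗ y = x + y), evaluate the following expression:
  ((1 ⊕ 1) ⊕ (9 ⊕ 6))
((1 ⊕ 1) ⊕ (9 ⊕ 6)) = 1

Expand innermost to outermost. Recall ⊕ takes the minimum of its arguments and ⊗ takes their sum. Working out the expression ((1 ⊕ 1) ⊕ (9 ⊕ 6)) gives 1.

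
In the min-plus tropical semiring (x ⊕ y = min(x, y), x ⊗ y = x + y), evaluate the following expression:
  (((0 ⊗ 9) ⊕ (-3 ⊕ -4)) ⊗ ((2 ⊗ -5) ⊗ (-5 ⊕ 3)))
(((0 ⊗ 9) ⊕ (-3 ⊕ -4)) ⊗ ((2 ⊗ -5) ⊗ (-5 ⊕ 3))) = -12

Expand innermost to outermost. Recall ⊕ takes the minimum of its arguments and ⊗ takes their sum. Working out the expression (((0 ⊗ 9) ⊕ (-3 ⊕ -4)) ⊗ ((2 ⊗ -5) ⊗ (-5 ⊕ 3))) gives -12.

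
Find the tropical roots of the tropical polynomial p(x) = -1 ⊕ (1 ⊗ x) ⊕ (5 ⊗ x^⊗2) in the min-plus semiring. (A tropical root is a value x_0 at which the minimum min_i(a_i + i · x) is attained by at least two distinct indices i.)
Roots: {-4, -2}

Each tropical root is a break point of the lower envelope of the lines y = a_i + i · x (there are 3 lines, with slopes 0, 1, ..., 2). Only the lines that attain the minimum somewhere contribute to roots; other lines are dominated. Here the surviving (envelope) indices are i = 2, i = 1, i = 0.
Intersections between consecutive envelope lines give the roots: for adjacent envelope indices i < j the intersection is x = (a_i − a_j) / (j − i). Reading off the sorted break points: {-4, -2}.
Verification: at each break x_0, at least two indices attain the minimum of min_i(a_i + i · x_0).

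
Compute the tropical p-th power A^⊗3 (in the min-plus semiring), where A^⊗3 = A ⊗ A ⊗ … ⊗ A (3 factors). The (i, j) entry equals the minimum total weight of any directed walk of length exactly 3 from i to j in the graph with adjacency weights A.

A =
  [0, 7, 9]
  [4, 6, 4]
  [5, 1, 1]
A^⊗3 =
  [0, 7, 9]
  [4, 6, 6]
  [5, 3, 3]

Each entry (A^⊗3)_ij equals the minimum over all length-3 walks i = v_0 → v_1 → … → v_3 = j of Σ_t A[v_t][v_{t+1}]. For example, for (i, j) = (0, 2) we minimise over 9 possible intermediate vertex sequences; the minimum is 9, attained along the walk 0 → 0 → 0 → 2.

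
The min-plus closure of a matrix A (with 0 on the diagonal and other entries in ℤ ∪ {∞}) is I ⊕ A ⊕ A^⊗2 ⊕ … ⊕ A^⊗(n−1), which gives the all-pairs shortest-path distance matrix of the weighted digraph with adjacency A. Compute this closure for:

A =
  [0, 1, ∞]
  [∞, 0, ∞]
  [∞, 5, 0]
Closure =
  [0, 1, ∞]
  [∞, 0, ∞]
  [∞, 5, 0]

This is the Floyd-Warshall all-pairs shortest-path computation. For each intermediate vertex k = 0, 1, …, 2, update dist[i][j] ← min(dist[i][j], dist[i][k] + dist[k][j]). The final matrix gives, for each (i, j), the minimum total weight of any directed path from i to j (possibly empty when i = j).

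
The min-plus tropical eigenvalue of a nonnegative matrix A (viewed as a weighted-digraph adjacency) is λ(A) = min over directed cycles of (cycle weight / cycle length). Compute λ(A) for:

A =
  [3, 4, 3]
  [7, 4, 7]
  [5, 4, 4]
λ(A) = 3

Enumerate directed cycles and compute their means (weight / length). Sample:
  cycle 0 → 0: weight = 3, length = 1, mean = 3/1 ≈ 3.000
  cycle 1 → 1: weight = 4, length = 1, mean = 4/1 ≈ 4.000
  cycle 2 → 2: weight = 4, length = 1, mean = 4/1 ≈ 4.000
  cycle 0 → 1 → 0: weight = 11, length = 2, mean = 11/2 ≈ 5.500
  cycle 0 → 2 → 0: weight = 8, length = 2, mean = 8/2 ≈ 4.000
  cycle 1 → 0 → 1: weight = 11, length = 2, mean = 11/2 ≈ 5.500
Minimum mean = 3.000, attained e.g. along the cycle 0 → 0 with weight 3 and length 1. So λ(A) = 3/1 = 3.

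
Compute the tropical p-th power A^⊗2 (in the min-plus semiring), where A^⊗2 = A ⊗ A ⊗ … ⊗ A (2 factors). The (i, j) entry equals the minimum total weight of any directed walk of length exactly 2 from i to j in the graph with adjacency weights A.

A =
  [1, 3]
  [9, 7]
A^⊗2 =
  [2, 4]
  [10, 12]

Each entry (A^⊗2)_ij equals the minimum over all length-2 walks i = v_0 → v_1 → … → v_2 = j of Σ_t A[v_t][v_{t+1}]. For example, for (i, j) = (0, 1) we minimise over 2 possible intermediate vertex sequences; the minimum is 4, attained along the walk 0 → 0 → 1.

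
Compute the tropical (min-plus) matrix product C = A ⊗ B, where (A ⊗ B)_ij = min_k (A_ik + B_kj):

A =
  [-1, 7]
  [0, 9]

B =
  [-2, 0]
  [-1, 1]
A ⊗ B =
  [-3, -1]
  [-2, 0]

Apply the min-plus product entry-by-entry:
  C[0][0] = min over k of (A[0][0] + B[0][0] = -1 + -2 = -3, A[0][1] + B[1][0] = 7 + -1 = 6) = -3 (attained at k = 0)
  C[0][1] = min over k of (A[0][0] + B[0][1] = -1 + 0 = -1, A[0][1] + B[1][1] = 7 + 1 = 8) = -1 (attained at k = 0)
  C[1][0] = min over k of (A[1][0] + B[0][0] = 0 + -2 = -2, A[1][1] + B[1][0] = 9 + -1 = 8) = -2 (attained at k = 0)
  C[1][1] = min over k of (A[1][0] + B[0][1] = 0 + 0 = 0, A[1][1] + B[1][1] = 9 + 1 = 10) = 0 (attained at k = 0)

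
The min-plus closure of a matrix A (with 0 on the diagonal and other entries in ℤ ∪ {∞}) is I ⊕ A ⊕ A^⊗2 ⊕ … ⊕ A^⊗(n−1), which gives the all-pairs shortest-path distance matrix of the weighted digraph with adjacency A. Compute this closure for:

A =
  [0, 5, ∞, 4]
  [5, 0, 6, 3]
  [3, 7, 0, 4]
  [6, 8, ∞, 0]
Closure =
  [0, 5, 11, 4]
  [5, 0, 6, 3]
  [3, 7, 0, 4]
  [6, 8, 14, 0]

This is the Floyd-Warshall all-pairs shortest-path computation. For each intermediate vertex k = 0, 1, …, 3, update dist[i][j] ← min(dist[i][j], dist[i][k] + dist[k][j]). The final matrix gives, for each (i, j), the minimum total weight of any directed path from i to j (possibly empty when i = j).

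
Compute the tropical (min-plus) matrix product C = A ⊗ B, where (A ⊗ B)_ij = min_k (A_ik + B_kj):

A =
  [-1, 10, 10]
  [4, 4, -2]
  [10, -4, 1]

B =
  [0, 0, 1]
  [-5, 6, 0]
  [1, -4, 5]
A ⊗ B =
  [-1, -1, 0]
  [-1, -6, 3]
  [-9, -3, -4]

Apply the min-plus product entry-by-entry:
  C[0][0] = min over k of (A[0][0] + B[0][0] = -1 + 0 = -1, A[0][1] + B[1][0] = 10 + -5 = 5, A[0][2] + B[2][0] = 10 + 1 = 11) = -1 (attained at k = 0)
  C[0][1] = min over k of (A[0][0] + B[0][1] = -1 + 0 = -1, A[0][1] + B[1][1] = 10 + 6 = 16, A[0][2] + B[2][1] = 10 + -4 = 6) = -1 (attained at k = 0)
  C[0][2] = min over k of (A[0][0] + B[0][2] = -1 + 1 = 0, A[0][1] + B[1][2] = 10 + 0 = 10, A[0][2] + B[2][2] = 10 + 5 = 15) = 0 (attained at k = 0)
  C[1][0] = min over k of (A[1][0] + B[0][0] = 4 + 0 = 4, A[1][1] + B[1][0] = 4 + -5 = -1, A[1][2] + B[2][0] = -2 + 1 = -1) = -1 (attained at k = 1)
  C[1][1] = min over k of (A[1][0] + B[0][1] = 4 + 0 = 4, A[1][1] + B[1][1] = 4 + 6 = 10, A[1][2] + B[2][1] = -2 + -4 = -6) = -6 (attained at k = 2)
  C[1][2] = min over k of (A[1][0] + B[0][2] = 4 + 1 = 5, A[1][1] + B[1][2] = 4 + 0 = 4, A[1][2] + B[2][2] = -2 + 5 = 3) = 3 (attained at k = 2)
  C[2][0] = min over k of (A[2][0] + B[0][0] = 10 + 0 = 10, A[2][1] + B[1][0] = -4 + -5 = -9, A[2][2] + B[2][0] = 1 + 1 = 2) = -9 (attained at k = 1)
  C[2][1] = min over k of (A[2][0] + B[0][1] = 10 + 0 = 10, A[2][1] + B[1][1] = -4 + 6 = 2, A[2][2] + B[2][1] = 1 + -4 = -3) = -3 (attained at k = 2)
  C[2][2] = min over k of (A[2][0] + B[0][2] = 10 + 1 = 11, A[2][1] + B[1][2] = -4 + 0 = -4, A[2][2] + B[2][2] = 1 + 5 = 6) = -4 (attained at k = 1)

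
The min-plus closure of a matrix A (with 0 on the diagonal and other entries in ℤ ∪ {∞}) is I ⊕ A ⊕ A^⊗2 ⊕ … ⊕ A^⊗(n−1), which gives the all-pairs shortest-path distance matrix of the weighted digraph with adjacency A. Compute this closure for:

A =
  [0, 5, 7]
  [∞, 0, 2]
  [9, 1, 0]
Closure =
  [0, 5, 7]
  [11, 0, 2]
  [9, 1, 0]

This is the Floyd-Warshall all-pairs shortest-path computation. For each intermediate vertex k = 0, 1, …, 2, update dist[i][j] ← min(dist[i][j], dist[i][k] + dist[k][j]). The final matrix gives, for each (i, j), the minimum total weight of any directed path from i to j (possibly empty when i = j).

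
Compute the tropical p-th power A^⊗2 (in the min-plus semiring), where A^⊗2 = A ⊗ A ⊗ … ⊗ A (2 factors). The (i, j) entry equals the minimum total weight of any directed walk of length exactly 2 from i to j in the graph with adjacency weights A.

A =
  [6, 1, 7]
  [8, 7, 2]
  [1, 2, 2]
A^⊗2 =
  [8, 7, 3]
  [3, 4, 4]
  [3, 2, 4]

Each entry (A^⊗2)_ij equals the minimum over all length-2 walks i = v_0 → v_1 → … → v_2 = j of Σ_t A[v_t][v_{t+1}]. For example, for (i, j) = (0, 2) we minimise over 3 possible intermediate vertex sequences; the minimum is 3, attained along the walk 0 → 1 → 2.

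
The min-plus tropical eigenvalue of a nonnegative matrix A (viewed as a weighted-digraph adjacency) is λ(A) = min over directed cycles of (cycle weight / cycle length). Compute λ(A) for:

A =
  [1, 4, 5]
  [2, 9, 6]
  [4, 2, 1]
λ(A) = 1

Enumerate directed cycles and compute their means (weight / length). Sample:
  cycle 0 → 0: weight = 1, length = 1, mean = 1/1 ≈ 1.000
  cycle 1 → 1: weight = 9, length = 1, mean = 9/1 ≈ 9.000
  cycle 2 → 2: weight = 1, length = 1, mean = 1/1 ≈ 1.000
  cycle 0 → 1 → 0: weight = 6, length = 2, mean = 6/2 ≈ 3.000
  cycle 0 → 2 → 0: weight = 9, length = 2, mean = 9/2 ≈ 4.500
  cycle 1 → 0 → 1: weight = 6, length = 2, mean = 6/2 ≈ 3.000
Minimum mean = 1.000, attained e.g. along the cycle 0 → 0 with weight 1 and length 1. So λ(A) = 1/1 = 1.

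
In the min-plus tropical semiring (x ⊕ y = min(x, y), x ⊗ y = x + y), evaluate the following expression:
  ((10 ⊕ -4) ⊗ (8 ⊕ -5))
((10 ⊕ -4) ⊗ (8 ⊕ -5)) = -9

Expand innermost to outermost. Recall ⊕ takes the minimum of its arguments and ⊗ takes their sum. Working out the expression ((10 ⊕ -4) ⊗ (8 ⊕ -5)) gives -9.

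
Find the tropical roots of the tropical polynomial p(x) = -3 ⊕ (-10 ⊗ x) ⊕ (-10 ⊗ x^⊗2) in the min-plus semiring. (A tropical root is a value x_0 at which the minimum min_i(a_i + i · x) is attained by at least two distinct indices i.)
Roots: {0, 7}

Each tropical root is a break point of the lower envelope of the lines y = a_i + i · x (there are 3 lines, with slopes 0, 1, ..., 2). Only the lines that attain the minimum somewhere contribute to roots; other lines are dominated. Here the surviving (envelope) indices are i = 2, i = 1, i = 0.
Intersections between consecutive envelope lines give the roots: for adjacent envelope indices i < j the intersection is x = (a_i − a_j) / (j − i). Reading off the sorted break points: {0, 7}.
Verification: at each break x_0, at least two indices attain the minimum of min_i(a_i + i · x_0).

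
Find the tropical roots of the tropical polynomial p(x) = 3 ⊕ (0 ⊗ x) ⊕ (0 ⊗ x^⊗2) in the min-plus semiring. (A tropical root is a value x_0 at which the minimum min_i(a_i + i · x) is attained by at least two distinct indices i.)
Roots: {0, 3}

Each tropical root is a break point of the lower envelope of the lines y = a_i + i · x (there are 3 lines, with slopes 0, 1, ..., 2). Only the lines that attain the minimum somewhere contribute to roots; other lines are dominated. Here the surviving (envelope) indices are i = 2, i = 1, i = 0.
Intersections between consecutive envelope lines give the roots: for adjacent envelope indices i < j the intersection is x = (a_i − a_j) / (j − i). Reading off the sorted break points: {0, 3}.
Verification: at each break x_0, at least two indices attain the minimum of min_i(a_i + i · x_0).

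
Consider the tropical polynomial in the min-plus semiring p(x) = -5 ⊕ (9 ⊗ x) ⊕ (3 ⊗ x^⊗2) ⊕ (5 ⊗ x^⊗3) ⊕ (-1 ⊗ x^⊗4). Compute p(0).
p(0) = -5

A tropical monomial a ⊗ x^⊗i evaluates to a + i · x. Evaluating each term at x = 0:
  Term 0 contributes -5 + 0 · 0 = -5
  Term 1 contributes 9 + 1 · 0 = 9
  Term 2 contributes 3 + 2 · 0 = 3
  Term 3 contributes 5 + 3 · 0 = 5
  Term 4 contributes -1 + 4 · 0 = -1
p(0) = ⊕ of these = min[-5, 9, 3, 5, -1] = -5.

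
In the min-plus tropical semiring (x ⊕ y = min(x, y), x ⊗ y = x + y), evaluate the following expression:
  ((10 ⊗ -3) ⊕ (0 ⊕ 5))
((10 ⊗ -3) ⊕ (0 ⊕ 5)) = 0

Expand innermost to outermost. Recall ⊕ takes the minimum of its arguments and ⊗ takes their sum. Working out the expression ((10 ⊗ -3) ⊕ (0 ⊕ 5)) gives 0.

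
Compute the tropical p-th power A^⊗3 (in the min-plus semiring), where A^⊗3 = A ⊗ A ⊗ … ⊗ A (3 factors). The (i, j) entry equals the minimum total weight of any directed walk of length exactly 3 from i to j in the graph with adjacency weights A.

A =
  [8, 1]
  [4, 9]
A^⊗3 =
  [13, 6]
  [9, 13]

Each entry (A^⊗3)_ij equals the minimum over all length-3 walks i = v_0 → v_1 → … → v_3 = j of Σ_t A[v_t][v_{t+1}]. For example, for (i, j) = (0, 1) we minimise over 4 possible intermediate vertex sequences; the minimum is 6, attained along the walk 0 → 1 → 0 → 1.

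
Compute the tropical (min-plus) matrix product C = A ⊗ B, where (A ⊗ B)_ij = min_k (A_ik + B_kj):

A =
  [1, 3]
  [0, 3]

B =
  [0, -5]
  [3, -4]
A ⊗ B =
  [1, -4]
  [0, -5]

Apply the min-plus product entry-by-entry:
  C[0][0] = min over k of (A[0][0] + B[0][0] = 1 + 0 = 1, A[0][1] + B[1][0] = 3 + 3 = 6) = 1 (attained at k = 0)
  C[0][1] = min over k of (A[0][0] + B[0][1] = 1 + -5 = -4, A[0][1] + B[1][1] = 3 + -4 = -1) = -4 (attained at k = 0)
  C[1][0] = min over k of (A[1][0] + B[0][0] = 0 + 0 = 0, A[1][1] + B[1][0] = 3 + 3 = 6) = 0 (attained at k = 0)
  C[1][1] = min over k of (A[1][0] + B[0][1] = 0 + -5 = -5, A[1][1] + B[1][1] = 3 + -4 = -1) = -5 (attained at k = 0)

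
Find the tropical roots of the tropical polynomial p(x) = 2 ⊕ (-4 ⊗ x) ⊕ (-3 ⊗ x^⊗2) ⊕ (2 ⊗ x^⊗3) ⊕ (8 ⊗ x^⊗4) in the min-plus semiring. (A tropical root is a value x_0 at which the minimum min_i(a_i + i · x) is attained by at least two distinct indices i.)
Roots: {-6, -5, -1, 6}

Each tropical root is a break point of the lower envelope of the lines y = a_i + i · x (there are 5 lines, with slopes 0, 1, ..., 4). Only the lines that attain the minimum somewhere contribute to roots; other lines are dominated. Here the surviving (envelope) indices are i = 4, i = 3, i = 2, i = 1, i = 0.
Intersections between consecutive envelope lines give the roots: for adjacent envelope indices i < j the intersection is x = (a_i − a_j) / (j − i). Reading off the sorted break points: {-6, -5, -1, 6}.
Verification: at each break x_0, at least two indices attain the minimum of min_i(a_i + i · x_0).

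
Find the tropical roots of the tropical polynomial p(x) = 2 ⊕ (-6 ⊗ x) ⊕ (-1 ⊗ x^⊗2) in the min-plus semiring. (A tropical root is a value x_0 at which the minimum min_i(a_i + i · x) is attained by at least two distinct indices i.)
Roots: {-5, 8}

Each tropical root is a break point of the lower envelope of the lines y = a_i + i · x (there are 3 lines, with slopes 0, 1, ..., 2). Only the lines that attain the minimum somewhere contribute to roots; other lines are dominated. Here the surviving (envelope) indices are i = 2, i = 1, i = 0.
Intersections between consecutive envelope lines give the roots: for adjacent envelope indices i < j the intersection is x = (a_i − a_j) / (j − i). Reading off the sorted break points: {-5, 8}.
Verification: at each break x_0, at least two indices attain the minimum of min_i(a_i + i · x_0).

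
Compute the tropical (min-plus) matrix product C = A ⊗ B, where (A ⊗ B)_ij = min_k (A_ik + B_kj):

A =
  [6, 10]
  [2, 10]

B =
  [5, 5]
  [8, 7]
A ⊗ B =
  [11, 11]
  [7, 7]

Apply the min-plus product entry-by-entry:
  C[0][0] = min over k of (A[0][0] + B[0][0] = 6 + 5 = 11, A[0][1] + B[1][0] = 10 + 8 = 18) = 11 (attained at k = 0)
  C[0][1] = min over k of (A[0][0] + B[0][1] = 6 + 5 = 11, A[0][1] + B[1][1] = 10 + 7 = 17) = 11 (attained at k = 0)
  C[1][0] = min over k of (A[1][0] + B[0][0] = 2 + 5 = 7, A[1][1] + B[1][0] = 10 + 8 = 18) = 7 (attained at k = 0)
  C[1][1] = min over k of (A[1][0] + B[0][1] = 2 + 5 = 7, A[1][1] + B[1][1] = 10 + 7 = 17) = 7 (attained at k = 0)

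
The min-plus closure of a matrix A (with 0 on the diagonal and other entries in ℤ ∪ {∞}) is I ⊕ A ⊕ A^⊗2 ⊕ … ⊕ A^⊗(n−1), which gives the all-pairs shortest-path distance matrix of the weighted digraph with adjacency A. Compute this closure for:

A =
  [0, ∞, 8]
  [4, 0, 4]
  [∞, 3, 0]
Closure =
  [0, 11, 8]
  [4, 0, 4]
  [7, 3, 0]

This is the Floyd-Warshall all-pairs shortest-path computation. For each intermediate vertex k = 0, 1, …, 2, update dist[i][j] ← min(dist[i][j], dist[i][k] + dist[k][j]). The final matrix gives, for each (i, j), the minimum total weight of any directed path from i to j (possibly empty when i = j).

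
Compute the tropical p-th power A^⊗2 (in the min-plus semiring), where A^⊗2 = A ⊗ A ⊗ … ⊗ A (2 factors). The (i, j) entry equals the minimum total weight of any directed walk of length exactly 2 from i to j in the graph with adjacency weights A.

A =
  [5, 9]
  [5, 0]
A^⊗2 =
  [10, 9]
  [5, 0]

Each entry (A^⊗2)_ij equals the minimum over all length-2 walks i = v_0 → v_1 → … → v_2 = j of Σ_t A[v_t][v_{t+1}]. For example, for (i, j) = (0, 1) we minimise over 2 possible intermediate vertex sequences; the minimum is 9, attained along the walk 0 → 1 → 1.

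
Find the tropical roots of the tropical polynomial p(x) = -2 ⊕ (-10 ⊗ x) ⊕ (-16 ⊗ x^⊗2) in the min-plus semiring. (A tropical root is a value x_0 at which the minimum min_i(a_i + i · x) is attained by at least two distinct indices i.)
Roots: {6, 8}

Each tropical root is a break point of the lower envelope of the lines y = a_i + i · x (there are 3 lines, with slopes 0, 1, ..., 2). Only the lines that attain the minimum somewhere contribute to roots; other lines are dominated. Here the surviving (envelope) indices are i = 2, i = 1, i = 0.
Intersections between consecutive envelope lines give the roots: for adjacent envelope indices i < j the intersection is x = (a_i − a_j) / (j − i). Reading off the sorted break points: {6, 8}.
Verification: at each break x_0, at least two indices attain the minimum of min_i(a_i + i · x_0).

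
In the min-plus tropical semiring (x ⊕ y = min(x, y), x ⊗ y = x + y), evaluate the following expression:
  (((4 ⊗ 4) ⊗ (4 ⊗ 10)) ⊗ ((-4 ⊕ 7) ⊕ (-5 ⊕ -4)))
(((4 ⊗ 4) ⊗ (4 ⊗ 10)) ⊗ ((-4 ⊕ 7) ⊕ (-5 ⊕ -4))) = 17

Expand innermost to outermost. Recall ⊕ takes the minimum of its arguments and ⊗ takes their sum. Working out the expression (((4 ⊗ 4) ⊗ (4 ⊗ 10)) ⊗ ((-4 ⊕ 7) ⊕ (-5 ⊕ -4))) gives 17.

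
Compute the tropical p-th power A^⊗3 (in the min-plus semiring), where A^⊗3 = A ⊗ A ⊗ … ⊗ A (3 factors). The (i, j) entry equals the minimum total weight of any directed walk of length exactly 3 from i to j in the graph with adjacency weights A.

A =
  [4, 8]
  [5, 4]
A^⊗3 =
  [12, 16]
  [13, 12]

Each entry (A^⊗3)_ij equals the minimum over all length-3 walks i = v_0 → v_1 → … → v_3 = j of Σ_t A[v_t][v_{t+1}]. For example, for (i, j) = (0, 1) we minimise over 4 possible intermediate vertex sequences; the minimum is 16, attained along the walk 0 → 0 → 0 → 1.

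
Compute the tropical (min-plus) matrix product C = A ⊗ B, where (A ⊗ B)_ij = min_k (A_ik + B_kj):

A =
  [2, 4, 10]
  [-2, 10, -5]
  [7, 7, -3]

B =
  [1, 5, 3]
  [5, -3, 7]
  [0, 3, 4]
A ⊗ B =
  [3, 1, 5]
  [-5, -2, -1]
  [-3, 0, 1]

Apply the min-plus product entry-by-entry:
  C[0][0] = min over k of (A[0][0] + B[0][0] = 2 + 1 = 3, A[0][1] + B[1][0] = 4 + 5 = 9, A[0][2] + B[2][0] = 10 + 0 = 10) = 3 (attained at k = 0)
  C[0][1] = min over k of (A[0][0] + B[0][1] = 2 + 5 = 7, A[0][1] + B[1][1] = 4 + -3 = 1, A[0][2] + B[2][1] = 10 + 3 = 13) = 1 (attained at k = 1)
  C[0][2] = min over k of (A[0][0] + B[0][2] = 2 + 3 = 5, A[0][1] + B[1][2] = 4 + 7 = 11, A[0][2] + B[2][2] = 10 + 4 = 14) = 5 (attained at k = 0)
  C[1][0] = min over k of (A[1][0] + B[0][0] = -2 + 1 = -1, A[1][1] + B[1][0] = 10 + 5 = 15, A[1][2] + B[2][0] = -5 + 0 = -5) = -5 (attained at k = 2)
  C[1][1] = min over k of (A[1][0] + B[0][1] = -2 + 5 = 3, A[1][1] + B[1][1] = 10 + -3 = 7, A[1][2] + B[2][1] = -5 + 3 = -2) = -2 (attained at k = 2)
  C[1][2] = min over k of (A[1][0] + B[0][2] = -2 + 3 = 1, A[1][1] + B[1][2] = 10 + 7 = 17, A[1][2] + B[2][2] = -5 + 4 = -1) = -1 (attained at k = 2)
  C[2][0] = min over k of (A[2][0] + B[0][0] = 7 + 1 = 8, A[2][1] + B[1][0] = 7 + 5 = 12, A[2][2] + B[2][0] = -3 + 0 = -3) = -3 (attained at k = 2)
  C[2][1] = min over k of (A[2][0] + B[0][1] = 7 + 5 = 12, A[2][1] + B[1][1] = 7 + -3 = 4, A[2][2] + B[2][1] = -3 + 3 = 0) = 0 (attained at k = 2)
  C[2][2] = min over k of (A[2][0] + B[0][2] = 7 + 3 = 10, A[2][1] + B[1][2] = 7 + 7 = 14, A[2][2] + B[2][2] = -3 + 4 = 1) = 1 (attained at k = 2)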